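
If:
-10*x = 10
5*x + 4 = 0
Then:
No Solution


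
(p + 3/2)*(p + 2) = p^2 + 7*p/2 + 3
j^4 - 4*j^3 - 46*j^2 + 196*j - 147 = (j - 7)*(j - 3)*(j - 1)*(j + 7)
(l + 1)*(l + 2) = l^2 + 3*l + 2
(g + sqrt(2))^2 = g^2 + 2*sqrt(2)*g + 2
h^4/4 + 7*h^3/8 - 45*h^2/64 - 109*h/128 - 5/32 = (h/4 + 1)*(h - 5/4)*(h + 1/4)*(h + 1/2)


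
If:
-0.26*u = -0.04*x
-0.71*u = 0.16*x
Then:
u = 0.00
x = 0.00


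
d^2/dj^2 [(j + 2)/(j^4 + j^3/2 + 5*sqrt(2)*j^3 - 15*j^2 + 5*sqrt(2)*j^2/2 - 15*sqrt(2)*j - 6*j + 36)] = 4*(24*j^4 - 48*j^3 + 160*sqrt(2)*j^3 - 270*sqrt(2)*j^2 + 483*j^2 - 900*j - 585*sqrt(2)*j + 360*sqrt(2) + 1134)/(8*j^9 - 36*j^8 + 120*sqrt(2)*j^8 - 540*sqrt(2)*j^7 + 966*j^7 - 4131*j^6 - 70*sqrt(2)*j^6 - 4788*j^5 + 3555*sqrt(2)*j^5 + 11340*sqrt(2)*j^4 + 46170*j^4 - 74790*sqrt(2)*j^3 - 87696*j^3 + 99144*j^2 + 116640*sqrt(2)*j^2 - 93312*j - 58320*sqrt(2)*j + 46656)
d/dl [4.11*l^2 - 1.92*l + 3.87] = 8.22*l - 1.92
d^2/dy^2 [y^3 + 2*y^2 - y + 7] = 6*y + 4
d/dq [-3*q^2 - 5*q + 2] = -6*q - 5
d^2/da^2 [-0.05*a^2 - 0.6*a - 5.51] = -0.100000000000000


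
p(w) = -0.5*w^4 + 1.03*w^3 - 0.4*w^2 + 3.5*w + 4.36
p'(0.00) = 3.50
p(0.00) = 4.36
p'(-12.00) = 3914.06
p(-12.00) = -12243.08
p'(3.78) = -63.39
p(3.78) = -34.57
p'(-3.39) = 119.64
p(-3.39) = -118.26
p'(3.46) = -45.12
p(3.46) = -17.31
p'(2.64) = -13.88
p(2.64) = 5.48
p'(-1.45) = 17.25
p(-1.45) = -6.91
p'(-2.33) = 47.44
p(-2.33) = -33.73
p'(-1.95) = 31.64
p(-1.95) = -18.85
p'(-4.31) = 224.47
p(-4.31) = -273.16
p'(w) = -2.0*w^3 + 3.09*w^2 - 0.8*w + 3.5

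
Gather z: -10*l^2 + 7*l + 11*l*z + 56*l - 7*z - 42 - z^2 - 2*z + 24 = -10*l^2 + 63*l - z^2 + z*(11*l - 9) - 18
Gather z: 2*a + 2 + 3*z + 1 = 2*a + 3*z + 3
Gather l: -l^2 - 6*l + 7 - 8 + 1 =-l^2 - 6*l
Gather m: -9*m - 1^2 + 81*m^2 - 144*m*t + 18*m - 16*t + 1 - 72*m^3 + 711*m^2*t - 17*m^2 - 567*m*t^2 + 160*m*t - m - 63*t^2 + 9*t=-72*m^3 + m^2*(711*t + 64) + m*(-567*t^2 + 16*t + 8) - 63*t^2 - 7*t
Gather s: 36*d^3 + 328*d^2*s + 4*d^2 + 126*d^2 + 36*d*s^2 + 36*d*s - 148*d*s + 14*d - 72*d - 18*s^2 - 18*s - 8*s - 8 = 36*d^3 + 130*d^2 - 58*d + s^2*(36*d - 18) + s*(328*d^2 - 112*d - 26) - 8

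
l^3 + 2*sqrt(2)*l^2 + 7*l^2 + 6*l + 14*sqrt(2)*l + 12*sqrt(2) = (l + 1)*(l + 6)*(l + 2*sqrt(2))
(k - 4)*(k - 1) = k^2 - 5*k + 4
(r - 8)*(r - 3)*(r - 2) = r^3 - 13*r^2 + 46*r - 48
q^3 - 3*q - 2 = (q - 2)*(q + 1)^2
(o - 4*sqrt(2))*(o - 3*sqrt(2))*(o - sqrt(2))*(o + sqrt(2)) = o^4 - 7*sqrt(2)*o^3 + 22*o^2 + 14*sqrt(2)*o - 48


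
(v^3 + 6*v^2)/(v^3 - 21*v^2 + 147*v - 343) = v^2*(v + 6)/(v^3 - 21*v^2 + 147*v - 343)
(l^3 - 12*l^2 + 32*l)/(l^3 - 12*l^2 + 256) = l*(l - 4)/(l^2 - 4*l - 32)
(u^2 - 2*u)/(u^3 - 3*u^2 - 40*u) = (2 - u)/(-u^2 + 3*u + 40)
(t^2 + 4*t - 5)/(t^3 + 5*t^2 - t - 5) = 1/(t + 1)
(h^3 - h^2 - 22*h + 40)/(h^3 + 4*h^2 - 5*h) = (h^2 - 6*h + 8)/(h*(h - 1))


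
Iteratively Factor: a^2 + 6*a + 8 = (a + 4)*(a + 2)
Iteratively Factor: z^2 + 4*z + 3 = (z + 3)*(z + 1)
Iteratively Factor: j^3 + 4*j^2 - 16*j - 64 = (j + 4)*(j^2 - 16) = (j + 4)^2*(j - 4)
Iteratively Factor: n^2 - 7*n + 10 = (n - 2)*(n - 5)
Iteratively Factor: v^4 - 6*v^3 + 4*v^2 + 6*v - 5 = (v - 1)*(v^3 - 5*v^2 - v + 5) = (v - 1)*(v + 1)*(v^2 - 6*v + 5) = (v - 1)^2*(v + 1)*(v - 5)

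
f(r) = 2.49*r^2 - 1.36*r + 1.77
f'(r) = 4.98*r - 1.36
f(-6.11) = 103.04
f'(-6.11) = -31.79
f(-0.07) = 1.88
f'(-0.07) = -1.71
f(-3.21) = 31.79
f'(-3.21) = -17.35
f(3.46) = 26.87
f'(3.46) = 15.87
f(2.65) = 15.65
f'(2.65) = 11.84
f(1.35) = 4.47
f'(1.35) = 5.36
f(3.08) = 21.20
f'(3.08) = 13.98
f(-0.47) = 2.96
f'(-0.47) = -3.70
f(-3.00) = 28.26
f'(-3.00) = -16.30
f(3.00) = 20.10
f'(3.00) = 13.58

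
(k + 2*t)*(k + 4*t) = k^2 + 6*k*t + 8*t^2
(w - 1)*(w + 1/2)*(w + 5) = w^3 + 9*w^2/2 - 3*w - 5/2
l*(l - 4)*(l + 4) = l^3 - 16*l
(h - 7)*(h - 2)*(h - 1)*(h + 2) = h^4 - 8*h^3 + 3*h^2 + 32*h - 28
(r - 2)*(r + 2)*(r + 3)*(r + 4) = r^4 + 7*r^3 + 8*r^2 - 28*r - 48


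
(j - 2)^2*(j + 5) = j^3 + j^2 - 16*j + 20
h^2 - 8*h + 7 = (h - 7)*(h - 1)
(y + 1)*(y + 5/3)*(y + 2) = y^3 + 14*y^2/3 + 7*y + 10/3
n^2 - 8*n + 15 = (n - 5)*(n - 3)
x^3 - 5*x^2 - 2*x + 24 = (x - 4)*(x - 3)*(x + 2)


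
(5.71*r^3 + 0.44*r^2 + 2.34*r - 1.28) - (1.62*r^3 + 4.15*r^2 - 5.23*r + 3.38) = 4.09*r^3 - 3.71*r^2 + 7.57*r - 4.66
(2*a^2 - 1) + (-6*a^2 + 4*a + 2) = -4*a^2 + 4*a + 1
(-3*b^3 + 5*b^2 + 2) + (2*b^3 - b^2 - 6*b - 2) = -b^3 + 4*b^2 - 6*b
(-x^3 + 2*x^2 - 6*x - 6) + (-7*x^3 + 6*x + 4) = -8*x^3 + 2*x^2 - 2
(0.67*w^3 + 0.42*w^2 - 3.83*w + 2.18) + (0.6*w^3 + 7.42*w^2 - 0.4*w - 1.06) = 1.27*w^3 + 7.84*w^2 - 4.23*w + 1.12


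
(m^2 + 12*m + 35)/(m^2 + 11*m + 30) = (m + 7)/(m + 6)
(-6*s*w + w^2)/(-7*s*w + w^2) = (6*s - w)/(7*s - w)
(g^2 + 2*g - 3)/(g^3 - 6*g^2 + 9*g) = (g^2 + 2*g - 3)/(g*(g^2 - 6*g + 9))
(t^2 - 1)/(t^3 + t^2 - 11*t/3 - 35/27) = 27*(t^2 - 1)/(27*t^3 + 27*t^2 - 99*t - 35)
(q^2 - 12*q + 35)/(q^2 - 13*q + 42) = (q - 5)/(q - 6)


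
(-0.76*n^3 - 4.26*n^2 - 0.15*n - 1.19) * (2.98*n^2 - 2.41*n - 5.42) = -2.2648*n^5 - 10.8632*n^4 + 13.9388*n^3 + 19.9045*n^2 + 3.6809*n + 6.4498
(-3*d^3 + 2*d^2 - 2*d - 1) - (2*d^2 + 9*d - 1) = -3*d^3 - 11*d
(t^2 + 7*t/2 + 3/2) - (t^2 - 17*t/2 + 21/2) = 12*t - 9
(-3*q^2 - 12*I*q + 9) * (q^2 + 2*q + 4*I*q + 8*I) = -3*q^4 - 6*q^3 - 24*I*q^3 + 57*q^2 - 48*I*q^2 + 114*q + 36*I*q + 72*I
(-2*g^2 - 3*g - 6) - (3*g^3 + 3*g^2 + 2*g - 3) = -3*g^3 - 5*g^2 - 5*g - 3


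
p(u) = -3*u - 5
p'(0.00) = -3.00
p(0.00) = -5.00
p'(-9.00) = -3.00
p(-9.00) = 22.00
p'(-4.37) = -3.00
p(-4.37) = 8.11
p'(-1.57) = -3.00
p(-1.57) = -0.29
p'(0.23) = -3.00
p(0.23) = -5.69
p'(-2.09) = -3.00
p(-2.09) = 1.27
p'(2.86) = -3.00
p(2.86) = -13.58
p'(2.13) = -3.00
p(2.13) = -11.39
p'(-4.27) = -3.00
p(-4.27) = 7.81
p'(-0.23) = -3.00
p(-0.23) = -4.31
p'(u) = -3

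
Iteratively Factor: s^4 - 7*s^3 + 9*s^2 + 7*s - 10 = (s - 2)*(s^3 - 5*s^2 - s + 5) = (s - 2)*(s + 1)*(s^2 - 6*s + 5) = (s - 2)*(s - 1)*(s + 1)*(s - 5)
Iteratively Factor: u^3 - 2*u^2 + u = (u - 1)*(u^2 - u) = (u - 1)^2*(u)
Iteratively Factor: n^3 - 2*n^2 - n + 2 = (n + 1)*(n^2 - 3*n + 2) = (n - 1)*(n + 1)*(n - 2)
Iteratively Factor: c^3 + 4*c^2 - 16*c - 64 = (c + 4)*(c^2 - 16) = (c + 4)^2*(c - 4)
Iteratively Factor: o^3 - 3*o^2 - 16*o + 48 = (o - 3)*(o^2 - 16) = (o - 3)*(o + 4)*(o - 4)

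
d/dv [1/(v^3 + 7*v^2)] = (-3*v - 14)/(v^3*(v + 7)^2)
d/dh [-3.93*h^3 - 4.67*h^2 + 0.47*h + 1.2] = -11.79*h^2 - 9.34*h + 0.47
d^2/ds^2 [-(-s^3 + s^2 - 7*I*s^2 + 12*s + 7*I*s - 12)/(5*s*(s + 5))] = 12*(s^3*(3 - 7*I) + 6*s^2 + 30*s + 50)/(5*s^3*(s^3 + 15*s^2 + 75*s + 125))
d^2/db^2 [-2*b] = 0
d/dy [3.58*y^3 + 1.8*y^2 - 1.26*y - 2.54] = 10.74*y^2 + 3.6*y - 1.26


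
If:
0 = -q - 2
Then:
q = -2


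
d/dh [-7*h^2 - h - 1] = -14*h - 1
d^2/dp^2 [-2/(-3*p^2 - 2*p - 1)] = 4*(-9*p^2 - 6*p + 4*(3*p + 1)^2 - 3)/(3*p^2 + 2*p + 1)^3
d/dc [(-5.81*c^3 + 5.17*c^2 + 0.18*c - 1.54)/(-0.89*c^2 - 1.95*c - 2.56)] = (5.1709*c^4 + 22.659*c^3 + 34.6995*c^2 - 29.2116*c - 3.4638)/(0.7921*c^4 + 3.471*c^3 + 8.3593*c^2 + 9.984*c + 6.5536)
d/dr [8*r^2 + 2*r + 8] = 16*r + 2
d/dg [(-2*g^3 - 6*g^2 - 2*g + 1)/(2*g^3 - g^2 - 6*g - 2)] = 2*(7*g^4 + 16*g^3 + 20*g^2 + 13*g + 5)/(4*g^6 - 4*g^5 - 23*g^4 + 4*g^3 + 40*g^2 + 24*g + 4)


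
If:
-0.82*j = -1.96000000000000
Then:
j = 2.39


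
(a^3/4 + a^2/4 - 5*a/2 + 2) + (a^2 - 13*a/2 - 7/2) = a^3/4 + 5*a^2/4 - 9*a - 3/2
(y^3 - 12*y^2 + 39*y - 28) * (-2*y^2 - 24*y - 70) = -2*y^5 + 140*y^3 - 40*y^2 - 2058*y + 1960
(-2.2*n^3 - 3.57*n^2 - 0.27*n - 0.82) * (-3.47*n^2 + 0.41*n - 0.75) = 7.634*n^5 + 11.4859*n^4 + 1.1232*n^3 + 5.4122*n^2 - 0.1337*n + 0.615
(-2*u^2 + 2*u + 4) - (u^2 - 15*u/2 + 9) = -3*u^2 + 19*u/2 - 5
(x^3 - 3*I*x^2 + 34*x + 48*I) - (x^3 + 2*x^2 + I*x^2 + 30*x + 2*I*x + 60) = -2*x^2 - 4*I*x^2 + 4*x - 2*I*x - 60 + 48*I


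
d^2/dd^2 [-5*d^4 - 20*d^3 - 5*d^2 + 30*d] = -60*d^2 - 120*d - 10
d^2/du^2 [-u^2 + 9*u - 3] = -2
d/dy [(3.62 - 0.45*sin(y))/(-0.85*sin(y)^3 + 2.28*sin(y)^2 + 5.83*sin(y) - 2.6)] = (-0.765*sin(y)^3 + 10.257*sin(y)^2 - 16.5072*sin(y) - 19.9346)*cos(y)/(0.7225*sin(y)^6 - 3.876*sin(y)^5 - 4.7126*sin(y)^4 + 31.0048*sin(y)^3 + 22.1329*sin(y)^2 - 30.316*sin(y) + 6.76)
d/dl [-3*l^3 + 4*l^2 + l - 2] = -9*l^2 + 8*l + 1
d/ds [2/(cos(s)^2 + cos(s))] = 2*(sin(s)/cos(s)^2 + 2*tan(s))/(cos(s) + 1)^2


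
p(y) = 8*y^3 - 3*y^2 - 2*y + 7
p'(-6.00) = 898.00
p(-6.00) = -1817.00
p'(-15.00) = 5488.00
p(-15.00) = -27638.00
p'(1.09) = 19.97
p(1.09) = 11.62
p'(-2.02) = 108.05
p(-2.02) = -67.14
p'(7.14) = 1178.67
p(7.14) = 2751.74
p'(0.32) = -1.46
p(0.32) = 6.31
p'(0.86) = 10.59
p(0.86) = 8.15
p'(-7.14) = 1264.35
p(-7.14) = -3043.61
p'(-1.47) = 58.68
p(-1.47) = -21.95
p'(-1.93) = 98.98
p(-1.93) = -57.83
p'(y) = 24*y^2 - 6*y - 2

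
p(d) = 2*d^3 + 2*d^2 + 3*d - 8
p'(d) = 6*d^2 + 4*d + 3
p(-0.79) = -10.11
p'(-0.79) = 3.58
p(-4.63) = -177.52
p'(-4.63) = 113.10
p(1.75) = 14.09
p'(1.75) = 28.38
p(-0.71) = -9.84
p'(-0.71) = 3.18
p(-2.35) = -29.96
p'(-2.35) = 26.74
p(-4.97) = -219.04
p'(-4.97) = 131.33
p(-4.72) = -187.91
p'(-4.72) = 117.79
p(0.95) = -1.63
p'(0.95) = 12.22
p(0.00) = -8.00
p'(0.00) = 3.00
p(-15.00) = -6353.00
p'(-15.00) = 1293.00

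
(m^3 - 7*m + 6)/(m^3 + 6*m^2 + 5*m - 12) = (m - 2)/(m + 4)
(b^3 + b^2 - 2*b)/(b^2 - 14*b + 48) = b*(b^2 + b - 2)/(b^2 - 14*b + 48)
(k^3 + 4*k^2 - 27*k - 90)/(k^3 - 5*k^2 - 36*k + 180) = (k + 3)/(k - 6)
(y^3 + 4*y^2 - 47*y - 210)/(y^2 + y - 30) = (y^2 - 2*y - 35)/(y - 5)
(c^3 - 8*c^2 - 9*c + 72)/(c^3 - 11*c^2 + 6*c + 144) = (c - 3)/(c - 6)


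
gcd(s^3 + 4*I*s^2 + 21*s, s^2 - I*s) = s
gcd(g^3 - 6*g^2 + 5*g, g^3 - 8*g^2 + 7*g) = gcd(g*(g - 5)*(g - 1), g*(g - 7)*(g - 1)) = g^2 - g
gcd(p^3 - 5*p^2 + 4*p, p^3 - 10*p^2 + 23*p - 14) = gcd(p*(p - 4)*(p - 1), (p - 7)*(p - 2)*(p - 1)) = p - 1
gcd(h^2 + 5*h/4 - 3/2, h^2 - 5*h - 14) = h + 2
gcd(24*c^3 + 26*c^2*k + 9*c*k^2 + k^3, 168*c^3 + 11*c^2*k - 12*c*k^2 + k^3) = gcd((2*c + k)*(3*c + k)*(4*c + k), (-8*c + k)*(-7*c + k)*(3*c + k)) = 3*c + k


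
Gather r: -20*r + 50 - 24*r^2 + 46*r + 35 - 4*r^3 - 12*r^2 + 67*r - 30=-4*r^3 - 36*r^2 + 93*r + 55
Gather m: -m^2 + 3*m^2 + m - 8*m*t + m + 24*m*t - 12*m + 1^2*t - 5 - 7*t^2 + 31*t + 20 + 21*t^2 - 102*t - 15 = 2*m^2 + m*(16*t - 10) + 14*t^2 - 70*t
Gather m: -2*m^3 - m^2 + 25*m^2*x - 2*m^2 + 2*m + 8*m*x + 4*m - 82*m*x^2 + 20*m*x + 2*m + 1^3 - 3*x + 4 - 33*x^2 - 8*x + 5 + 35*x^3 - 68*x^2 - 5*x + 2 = -2*m^3 + m^2*(25*x - 3) + m*(-82*x^2 + 28*x + 8) + 35*x^3 - 101*x^2 - 16*x + 12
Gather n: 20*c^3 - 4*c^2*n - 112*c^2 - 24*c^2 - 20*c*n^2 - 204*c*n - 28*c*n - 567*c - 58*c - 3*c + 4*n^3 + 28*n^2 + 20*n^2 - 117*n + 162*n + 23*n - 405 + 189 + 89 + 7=20*c^3 - 136*c^2 - 628*c + 4*n^3 + n^2*(48 - 20*c) + n*(-4*c^2 - 232*c + 68) - 120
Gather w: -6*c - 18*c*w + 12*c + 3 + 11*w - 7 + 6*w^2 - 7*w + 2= 6*c + 6*w^2 + w*(4 - 18*c) - 2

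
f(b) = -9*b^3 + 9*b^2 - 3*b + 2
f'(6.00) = -867.00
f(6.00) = -1636.00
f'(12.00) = -3675.00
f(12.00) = -14290.00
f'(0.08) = -1.73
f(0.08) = 1.81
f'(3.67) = -300.60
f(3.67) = -332.67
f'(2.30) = -104.43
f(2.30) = -66.79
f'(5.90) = -836.67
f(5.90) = -1550.82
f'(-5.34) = -869.04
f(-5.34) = 1645.12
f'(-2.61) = -233.91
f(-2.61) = 231.16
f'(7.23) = -1284.23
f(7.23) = -2950.63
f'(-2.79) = -263.39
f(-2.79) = 275.89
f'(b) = -27*b^2 + 18*b - 3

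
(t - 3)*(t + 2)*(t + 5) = t^3 + 4*t^2 - 11*t - 30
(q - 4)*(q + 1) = q^2 - 3*q - 4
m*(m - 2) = m^2 - 2*m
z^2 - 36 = (z - 6)*(z + 6)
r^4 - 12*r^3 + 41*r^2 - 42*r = r*(r - 7)*(r - 3)*(r - 2)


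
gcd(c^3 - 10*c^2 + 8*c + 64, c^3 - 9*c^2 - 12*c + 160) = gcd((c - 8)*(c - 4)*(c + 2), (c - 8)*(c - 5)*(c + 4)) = c - 8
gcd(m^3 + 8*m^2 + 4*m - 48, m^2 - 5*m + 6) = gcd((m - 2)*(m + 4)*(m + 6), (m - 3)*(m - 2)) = m - 2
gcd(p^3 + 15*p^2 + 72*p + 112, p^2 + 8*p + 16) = p^2 + 8*p + 16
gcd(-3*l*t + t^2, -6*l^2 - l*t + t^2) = -3*l + t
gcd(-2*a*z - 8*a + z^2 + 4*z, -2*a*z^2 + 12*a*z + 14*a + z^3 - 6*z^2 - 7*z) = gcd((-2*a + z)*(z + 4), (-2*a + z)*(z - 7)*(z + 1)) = -2*a + z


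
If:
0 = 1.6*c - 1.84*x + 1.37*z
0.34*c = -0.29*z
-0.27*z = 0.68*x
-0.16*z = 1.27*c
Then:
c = 0.00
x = 0.00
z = 0.00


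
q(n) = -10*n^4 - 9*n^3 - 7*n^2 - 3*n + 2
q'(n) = -40*n^3 - 27*n^2 - 14*n - 3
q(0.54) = -3.93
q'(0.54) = -24.73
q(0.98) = -25.36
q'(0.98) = -80.30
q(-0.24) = 2.41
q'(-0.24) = -0.64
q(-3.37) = -1012.73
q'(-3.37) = 1268.45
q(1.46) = -90.75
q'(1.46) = -205.48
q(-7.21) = -23990.48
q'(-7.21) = 13686.58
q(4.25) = -4090.62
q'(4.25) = -3620.81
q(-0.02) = 2.06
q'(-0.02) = -2.73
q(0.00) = 2.00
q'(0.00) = -3.00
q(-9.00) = -59587.00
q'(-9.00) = 27096.00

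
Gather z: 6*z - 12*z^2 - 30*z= -12*z^2 - 24*z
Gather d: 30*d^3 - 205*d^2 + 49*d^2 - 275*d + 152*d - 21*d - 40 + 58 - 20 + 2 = 30*d^3 - 156*d^2 - 144*d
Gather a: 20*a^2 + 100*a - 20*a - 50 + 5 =20*a^2 + 80*a - 45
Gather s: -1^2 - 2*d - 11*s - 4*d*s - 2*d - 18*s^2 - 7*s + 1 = -4*d - 18*s^2 + s*(-4*d - 18)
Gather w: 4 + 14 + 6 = 24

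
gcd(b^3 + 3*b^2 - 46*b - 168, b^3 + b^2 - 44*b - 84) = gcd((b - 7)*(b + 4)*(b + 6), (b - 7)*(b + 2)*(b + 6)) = b^2 - b - 42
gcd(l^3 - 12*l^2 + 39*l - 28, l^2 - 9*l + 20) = l - 4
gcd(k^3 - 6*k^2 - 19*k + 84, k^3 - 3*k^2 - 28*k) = k^2 - 3*k - 28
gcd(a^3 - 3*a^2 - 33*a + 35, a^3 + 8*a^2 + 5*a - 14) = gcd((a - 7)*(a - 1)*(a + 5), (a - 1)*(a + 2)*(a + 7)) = a - 1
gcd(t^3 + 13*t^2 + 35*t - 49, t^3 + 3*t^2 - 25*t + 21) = t^2 + 6*t - 7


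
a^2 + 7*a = a*(a + 7)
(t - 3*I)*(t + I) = t^2 - 2*I*t + 3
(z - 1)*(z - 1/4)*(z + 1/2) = z^3 - 3*z^2/4 - 3*z/8 + 1/8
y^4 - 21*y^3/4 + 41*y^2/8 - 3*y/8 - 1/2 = (y - 4)*(y - 1)*(y - 1/2)*(y + 1/4)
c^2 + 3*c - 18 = (c - 3)*(c + 6)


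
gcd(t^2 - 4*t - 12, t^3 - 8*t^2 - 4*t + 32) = t + 2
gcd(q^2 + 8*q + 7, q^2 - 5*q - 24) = 1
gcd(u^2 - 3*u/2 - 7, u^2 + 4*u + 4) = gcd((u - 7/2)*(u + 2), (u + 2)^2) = u + 2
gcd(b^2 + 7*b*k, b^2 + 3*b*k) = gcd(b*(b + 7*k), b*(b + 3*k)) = b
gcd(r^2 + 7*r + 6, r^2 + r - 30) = r + 6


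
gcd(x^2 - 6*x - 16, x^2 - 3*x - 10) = x + 2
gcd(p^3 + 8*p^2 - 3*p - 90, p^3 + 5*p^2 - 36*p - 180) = p^2 + 11*p + 30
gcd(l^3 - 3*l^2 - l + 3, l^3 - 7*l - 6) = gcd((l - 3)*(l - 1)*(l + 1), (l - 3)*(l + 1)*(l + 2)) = l^2 - 2*l - 3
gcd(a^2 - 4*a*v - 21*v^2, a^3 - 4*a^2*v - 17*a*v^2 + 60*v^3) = 1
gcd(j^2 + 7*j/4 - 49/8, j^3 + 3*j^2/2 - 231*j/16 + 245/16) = j - 7/4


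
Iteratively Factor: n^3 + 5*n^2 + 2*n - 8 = (n - 1)*(n^2 + 6*n + 8) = (n - 1)*(n + 4)*(n + 2)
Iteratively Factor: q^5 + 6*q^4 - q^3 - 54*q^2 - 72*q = (q + 2)*(q^4 + 4*q^3 - 9*q^2 - 36*q) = q*(q + 2)*(q^3 + 4*q^2 - 9*q - 36) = q*(q + 2)*(q + 4)*(q^2 - 9) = q*(q - 3)*(q + 2)*(q + 4)*(q + 3)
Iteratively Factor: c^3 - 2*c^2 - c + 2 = (c - 2)*(c^2 - 1) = (c - 2)*(c - 1)*(c + 1)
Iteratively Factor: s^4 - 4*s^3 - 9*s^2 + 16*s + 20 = (s - 2)*(s^3 - 2*s^2 - 13*s - 10) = (s - 2)*(s + 1)*(s^2 - 3*s - 10) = (s - 5)*(s - 2)*(s + 1)*(s + 2)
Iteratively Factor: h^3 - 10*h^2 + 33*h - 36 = (h - 3)*(h^2 - 7*h + 12) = (h - 4)*(h - 3)*(h - 3)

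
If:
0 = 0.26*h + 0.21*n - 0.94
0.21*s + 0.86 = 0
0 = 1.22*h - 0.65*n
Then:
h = 1.44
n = 2.70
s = -4.10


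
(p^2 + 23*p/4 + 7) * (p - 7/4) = p^3 + 4*p^2 - 49*p/16 - 49/4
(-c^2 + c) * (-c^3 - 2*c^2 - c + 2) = c^5 + c^4 - c^3 - 3*c^2 + 2*c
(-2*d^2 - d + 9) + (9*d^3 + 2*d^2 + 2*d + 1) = 9*d^3 + d + 10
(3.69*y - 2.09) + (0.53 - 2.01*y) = 1.68*y - 1.56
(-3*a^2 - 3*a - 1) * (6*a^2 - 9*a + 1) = -18*a^4 + 9*a^3 + 18*a^2 + 6*a - 1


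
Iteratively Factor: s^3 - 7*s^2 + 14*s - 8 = (s - 1)*(s^2 - 6*s + 8) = (s - 4)*(s - 1)*(s - 2)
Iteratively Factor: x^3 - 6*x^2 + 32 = (x + 2)*(x^2 - 8*x + 16) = (x - 4)*(x + 2)*(x - 4)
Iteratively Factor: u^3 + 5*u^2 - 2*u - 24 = (u - 2)*(u^2 + 7*u + 12) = (u - 2)*(u + 4)*(u + 3)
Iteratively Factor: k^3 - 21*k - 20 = (k + 4)*(k^2 - 4*k - 5) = (k + 1)*(k + 4)*(k - 5)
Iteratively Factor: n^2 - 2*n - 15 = (n - 5)*(n + 3)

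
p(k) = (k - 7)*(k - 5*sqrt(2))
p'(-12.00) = -38.07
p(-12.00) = 362.35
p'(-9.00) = -32.07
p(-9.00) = 257.14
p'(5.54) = -2.99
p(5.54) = 2.24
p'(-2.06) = -18.19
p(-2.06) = 82.73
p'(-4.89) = -23.85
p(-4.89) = 142.22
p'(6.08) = -1.91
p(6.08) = 0.91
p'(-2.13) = -18.33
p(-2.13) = 84.01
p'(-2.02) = -18.11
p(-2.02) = 82.00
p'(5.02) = -4.03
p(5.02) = 4.06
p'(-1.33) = -16.73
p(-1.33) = 69.98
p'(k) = 2*k - 5*sqrt(2) - 7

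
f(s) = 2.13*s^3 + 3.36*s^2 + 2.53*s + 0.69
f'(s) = 6.39*s^2 + 6.72*s + 2.53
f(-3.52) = -59.48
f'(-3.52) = 58.05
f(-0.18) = 0.33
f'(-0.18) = 1.53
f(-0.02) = 0.64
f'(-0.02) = 2.40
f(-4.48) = -134.73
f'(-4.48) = 100.67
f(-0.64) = -0.11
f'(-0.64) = 0.85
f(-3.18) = -41.87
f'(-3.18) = 45.78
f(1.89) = 31.85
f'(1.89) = 38.06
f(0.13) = 1.08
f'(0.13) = 3.51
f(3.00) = 96.03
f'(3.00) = 80.20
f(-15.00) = -6470.01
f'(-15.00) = 1339.48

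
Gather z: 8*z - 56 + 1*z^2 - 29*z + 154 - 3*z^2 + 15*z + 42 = -2*z^2 - 6*z + 140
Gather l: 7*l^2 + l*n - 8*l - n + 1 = 7*l^2 + l*(n - 8) - n + 1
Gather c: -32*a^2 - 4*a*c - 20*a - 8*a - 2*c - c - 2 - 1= -32*a^2 - 28*a + c*(-4*a - 3) - 3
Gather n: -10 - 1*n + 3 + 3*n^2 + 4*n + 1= 3*n^2 + 3*n - 6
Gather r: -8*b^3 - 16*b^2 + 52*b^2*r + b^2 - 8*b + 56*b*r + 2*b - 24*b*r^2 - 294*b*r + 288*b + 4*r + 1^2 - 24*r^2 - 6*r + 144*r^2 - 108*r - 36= -8*b^3 - 15*b^2 + 282*b + r^2*(120 - 24*b) + r*(52*b^2 - 238*b - 110) - 35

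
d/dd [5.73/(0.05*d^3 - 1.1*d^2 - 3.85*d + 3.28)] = (-0.8595*d^2 + 12.606*d + 22.0605)/(0.05*d^3 - 1.1*d^2 - 3.85*d + 3.28)^2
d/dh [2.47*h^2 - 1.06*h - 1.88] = 4.94*h - 1.06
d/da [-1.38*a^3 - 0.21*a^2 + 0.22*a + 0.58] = -4.14*a^2 - 0.42*a + 0.22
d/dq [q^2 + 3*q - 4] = 2*q + 3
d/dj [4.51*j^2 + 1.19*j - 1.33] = 9.02*j + 1.19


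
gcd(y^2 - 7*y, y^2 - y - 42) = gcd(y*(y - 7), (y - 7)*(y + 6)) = y - 7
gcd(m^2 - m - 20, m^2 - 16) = m + 4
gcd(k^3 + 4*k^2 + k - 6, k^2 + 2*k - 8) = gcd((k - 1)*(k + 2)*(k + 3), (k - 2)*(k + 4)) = 1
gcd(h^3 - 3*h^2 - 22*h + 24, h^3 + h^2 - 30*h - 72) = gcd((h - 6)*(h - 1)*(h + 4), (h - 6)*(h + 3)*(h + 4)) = h^2 - 2*h - 24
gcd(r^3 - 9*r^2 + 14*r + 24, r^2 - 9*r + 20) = r - 4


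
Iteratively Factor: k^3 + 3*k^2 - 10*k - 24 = (k + 4)*(k^2 - k - 6) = (k + 2)*(k + 4)*(k - 3)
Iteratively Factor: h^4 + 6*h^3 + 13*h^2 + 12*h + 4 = (h + 1)*(h^3 + 5*h^2 + 8*h + 4) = (h + 1)*(h + 2)*(h^2 + 3*h + 2) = (h + 1)^2*(h + 2)*(h + 2)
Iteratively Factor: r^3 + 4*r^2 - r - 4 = (r - 1)*(r^2 + 5*r + 4) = (r - 1)*(r + 1)*(r + 4)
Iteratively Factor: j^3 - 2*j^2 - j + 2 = (j - 2)*(j^2 - 1) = (j - 2)*(j - 1)*(j + 1)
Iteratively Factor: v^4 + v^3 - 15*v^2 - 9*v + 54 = (v - 3)*(v^3 + 4*v^2 - 3*v - 18) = (v - 3)*(v + 3)*(v^2 + v - 6) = (v - 3)*(v + 3)^2*(v - 2)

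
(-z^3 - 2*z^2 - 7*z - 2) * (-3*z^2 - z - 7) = 3*z^5 + 7*z^4 + 30*z^3 + 27*z^2 + 51*z + 14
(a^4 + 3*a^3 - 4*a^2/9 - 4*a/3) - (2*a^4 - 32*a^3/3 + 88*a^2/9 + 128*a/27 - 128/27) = -a^4 + 41*a^3/3 - 92*a^2/9 - 164*a/27 + 128/27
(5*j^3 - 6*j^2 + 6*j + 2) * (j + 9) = 5*j^4 + 39*j^3 - 48*j^2 + 56*j + 18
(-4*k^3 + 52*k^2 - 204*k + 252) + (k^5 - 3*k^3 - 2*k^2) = k^5 - 7*k^3 + 50*k^2 - 204*k + 252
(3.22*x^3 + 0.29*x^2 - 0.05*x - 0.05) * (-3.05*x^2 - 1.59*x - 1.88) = -9.821*x^5 - 6.0043*x^4 - 6.3622*x^3 - 0.3132*x^2 + 0.1735*x + 0.094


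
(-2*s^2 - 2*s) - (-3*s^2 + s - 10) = s^2 - 3*s + 10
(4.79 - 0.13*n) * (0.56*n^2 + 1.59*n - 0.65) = -0.0728*n^3 + 2.4757*n^2 + 7.7006*n - 3.1135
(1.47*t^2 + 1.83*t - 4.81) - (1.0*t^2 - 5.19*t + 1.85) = 0.47*t^2 + 7.02*t - 6.66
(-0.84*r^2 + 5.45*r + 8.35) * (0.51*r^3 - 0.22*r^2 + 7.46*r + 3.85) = -0.4284*r^5 + 2.9643*r^4 - 3.2069*r^3 + 35.586*r^2 + 83.2735*r + 32.1475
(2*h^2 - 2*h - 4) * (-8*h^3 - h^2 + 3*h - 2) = -16*h^5 + 14*h^4 + 40*h^3 - 6*h^2 - 8*h + 8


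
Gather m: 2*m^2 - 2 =2*m^2 - 2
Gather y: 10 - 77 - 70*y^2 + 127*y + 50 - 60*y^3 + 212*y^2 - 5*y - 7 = -60*y^3 + 142*y^2 + 122*y - 24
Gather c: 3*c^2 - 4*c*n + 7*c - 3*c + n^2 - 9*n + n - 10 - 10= 3*c^2 + c*(4 - 4*n) + n^2 - 8*n - 20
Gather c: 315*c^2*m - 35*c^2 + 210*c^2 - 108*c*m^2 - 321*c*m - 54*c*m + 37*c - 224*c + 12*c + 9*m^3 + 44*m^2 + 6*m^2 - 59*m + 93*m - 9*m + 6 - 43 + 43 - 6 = c^2*(315*m + 175) + c*(-108*m^2 - 375*m - 175) + 9*m^3 + 50*m^2 + 25*m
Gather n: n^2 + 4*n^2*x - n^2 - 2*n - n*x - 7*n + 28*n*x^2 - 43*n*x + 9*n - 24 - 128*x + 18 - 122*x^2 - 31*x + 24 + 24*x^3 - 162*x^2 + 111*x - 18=4*n^2*x + n*(28*x^2 - 44*x) + 24*x^3 - 284*x^2 - 48*x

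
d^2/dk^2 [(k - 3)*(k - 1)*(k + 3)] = 6*k - 2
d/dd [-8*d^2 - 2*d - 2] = -16*d - 2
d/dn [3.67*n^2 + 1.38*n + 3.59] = 7.34*n + 1.38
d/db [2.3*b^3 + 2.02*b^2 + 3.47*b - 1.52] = 6.9*b^2 + 4.04*b + 3.47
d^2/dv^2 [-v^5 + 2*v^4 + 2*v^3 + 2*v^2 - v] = -20*v^3 + 24*v^2 + 12*v + 4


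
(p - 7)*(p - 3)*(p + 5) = p^3 - 5*p^2 - 29*p + 105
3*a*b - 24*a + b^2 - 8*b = (3*a + b)*(b - 8)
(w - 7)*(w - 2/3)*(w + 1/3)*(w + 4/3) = w^4 - 6*w^3 - 23*w^2/3 + 118*w/27 + 56/27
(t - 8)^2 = t^2 - 16*t + 64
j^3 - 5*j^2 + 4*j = j*(j - 4)*(j - 1)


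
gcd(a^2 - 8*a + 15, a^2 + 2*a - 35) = a - 5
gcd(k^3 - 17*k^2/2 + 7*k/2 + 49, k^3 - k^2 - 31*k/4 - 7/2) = k^2 - 3*k/2 - 7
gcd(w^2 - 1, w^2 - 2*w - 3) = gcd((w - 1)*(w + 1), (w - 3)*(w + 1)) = w + 1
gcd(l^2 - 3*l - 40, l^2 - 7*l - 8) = l - 8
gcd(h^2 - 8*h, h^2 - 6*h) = h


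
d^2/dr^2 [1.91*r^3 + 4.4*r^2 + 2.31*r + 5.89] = 11.46*r + 8.8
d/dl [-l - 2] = -1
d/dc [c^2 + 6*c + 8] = 2*c + 6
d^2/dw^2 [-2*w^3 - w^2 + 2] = -12*w - 2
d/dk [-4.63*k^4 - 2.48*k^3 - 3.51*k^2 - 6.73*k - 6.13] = -18.52*k^3 - 7.44*k^2 - 7.02*k - 6.73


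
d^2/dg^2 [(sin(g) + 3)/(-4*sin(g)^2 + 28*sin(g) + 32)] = (sin(g)^4 + 18*sin(g)^3 - 35*sin(g)^2 + 204*sin(g) - 230)/(4*(sin(g) - 8)^3*(sin(g) + 1)^2)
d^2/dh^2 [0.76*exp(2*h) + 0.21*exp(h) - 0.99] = (3.04*exp(h) + 0.21)*exp(h)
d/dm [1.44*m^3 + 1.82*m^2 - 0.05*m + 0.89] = 4.32*m^2 + 3.64*m - 0.05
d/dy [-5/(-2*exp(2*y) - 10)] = -5*exp(2*y)/(exp(2*y) + 5)^2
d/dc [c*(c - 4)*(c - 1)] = 3*c^2 - 10*c + 4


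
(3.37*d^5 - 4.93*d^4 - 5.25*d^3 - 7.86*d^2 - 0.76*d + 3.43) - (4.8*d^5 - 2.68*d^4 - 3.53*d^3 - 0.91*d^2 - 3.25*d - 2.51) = -1.43*d^5 - 2.25*d^4 - 1.72*d^3 - 6.95*d^2 + 2.49*d + 5.94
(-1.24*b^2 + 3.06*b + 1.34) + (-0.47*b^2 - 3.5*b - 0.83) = -1.71*b^2 - 0.44*b + 0.51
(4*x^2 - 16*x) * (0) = 0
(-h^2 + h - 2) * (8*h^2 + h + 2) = -8*h^4 + 7*h^3 - 17*h^2 - 4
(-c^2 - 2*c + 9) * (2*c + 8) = -2*c^3 - 12*c^2 + 2*c + 72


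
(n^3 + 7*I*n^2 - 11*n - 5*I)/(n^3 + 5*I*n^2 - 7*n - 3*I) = (n + 5*I)/(n + 3*I)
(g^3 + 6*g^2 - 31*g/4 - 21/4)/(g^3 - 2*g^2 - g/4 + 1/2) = (2*g^2 + 11*g - 21)/(2*g^2 - 5*g + 2)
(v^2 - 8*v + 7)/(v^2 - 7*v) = (v - 1)/v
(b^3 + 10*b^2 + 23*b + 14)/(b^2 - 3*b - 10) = (b^2 + 8*b + 7)/(b - 5)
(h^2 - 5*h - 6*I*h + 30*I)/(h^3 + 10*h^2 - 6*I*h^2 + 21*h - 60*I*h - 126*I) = (h - 5)/(h^2 + 10*h + 21)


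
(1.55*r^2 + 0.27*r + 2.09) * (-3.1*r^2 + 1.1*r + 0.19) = -4.805*r^4 + 0.868*r^3 - 5.8875*r^2 + 2.3503*r + 0.3971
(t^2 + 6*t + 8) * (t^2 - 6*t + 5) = t^4 - 23*t^2 - 18*t + 40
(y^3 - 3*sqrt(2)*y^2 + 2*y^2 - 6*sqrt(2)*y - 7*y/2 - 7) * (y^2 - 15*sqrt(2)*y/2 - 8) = y^5 - 21*sqrt(2)*y^4/2 + 2*y^4 - 21*sqrt(2)*y^3 + 67*y^3/2 + 67*y^2 + 201*sqrt(2)*y^2/4 + 28*y + 201*sqrt(2)*y/2 + 56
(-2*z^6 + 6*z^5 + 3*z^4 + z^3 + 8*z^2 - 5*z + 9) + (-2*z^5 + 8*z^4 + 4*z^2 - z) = -2*z^6 + 4*z^5 + 11*z^4 + z^3 + 12*z^2 - 6*z + 9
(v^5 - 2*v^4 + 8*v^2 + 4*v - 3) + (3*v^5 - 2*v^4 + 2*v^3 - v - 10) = 4*v^5 - 4*v^4 + 2*v^3 + 8*v^2 + 3*v - 13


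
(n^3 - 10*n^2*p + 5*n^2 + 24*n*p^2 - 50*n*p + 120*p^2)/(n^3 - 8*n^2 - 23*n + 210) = (n^2 - 10*n*p + 24*p^2)/(n^2 - 13*n + 42)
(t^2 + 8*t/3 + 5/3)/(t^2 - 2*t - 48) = (3*t^2 + 8*t + 5)/(3*(t^2 - 2*t - 48))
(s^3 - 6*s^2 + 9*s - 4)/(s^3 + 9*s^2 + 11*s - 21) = (s^2 - 5*s + 4)/(s^2 + 10*s + 21)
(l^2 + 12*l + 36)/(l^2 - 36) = (l + 6)/(l - 6)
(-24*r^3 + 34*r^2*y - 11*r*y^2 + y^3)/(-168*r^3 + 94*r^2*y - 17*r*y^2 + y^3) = (-r + y)/(-7*r + y)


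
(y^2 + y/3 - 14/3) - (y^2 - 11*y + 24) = 34*y/3 - 86/3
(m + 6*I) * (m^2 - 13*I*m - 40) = m^3 - 7*I*m^2 + 38*m - 240*I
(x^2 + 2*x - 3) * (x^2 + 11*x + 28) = x^4 + 13*x^3 + 47*x^2 + 23*x - 84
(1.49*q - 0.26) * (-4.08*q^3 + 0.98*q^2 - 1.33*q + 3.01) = -6.0792*q^4 + 2.521*q^3 - 2.2365*q^2 + 4.8307*q - 0.7826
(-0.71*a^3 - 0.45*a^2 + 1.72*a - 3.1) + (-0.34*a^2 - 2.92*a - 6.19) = -0.71*a^3 - 0.79*a^2 - 1.2*a - 9.29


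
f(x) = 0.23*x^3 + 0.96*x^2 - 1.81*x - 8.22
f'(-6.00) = 11.51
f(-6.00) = -12.48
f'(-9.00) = 36.80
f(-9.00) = -81.84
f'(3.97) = 16.69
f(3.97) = 14.12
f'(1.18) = 1.42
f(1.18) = -8.64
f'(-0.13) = -2.05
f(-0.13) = -7.97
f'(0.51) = -0.65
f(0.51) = -8.86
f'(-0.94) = -3.01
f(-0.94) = -5.86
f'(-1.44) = -3.14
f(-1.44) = -4.31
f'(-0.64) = -2.76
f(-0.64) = -6.73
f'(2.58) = 7.74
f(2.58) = -2.55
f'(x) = 0.69*x^2 + 1.92*x - 1.81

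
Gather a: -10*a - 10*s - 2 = -10*a - 10*s - 2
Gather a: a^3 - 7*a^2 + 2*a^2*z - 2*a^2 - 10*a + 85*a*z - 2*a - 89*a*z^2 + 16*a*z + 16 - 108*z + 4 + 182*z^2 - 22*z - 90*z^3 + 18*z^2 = a^3 + a^2*(2*z - 9) + a*(-89*z^2 + 101*z - 12) - 90*z^3 + 200*z^2 - 130*z + 20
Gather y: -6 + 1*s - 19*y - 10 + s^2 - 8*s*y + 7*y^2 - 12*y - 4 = s^2 + s + 7*y^2 + y*(-8*s - 31) - 20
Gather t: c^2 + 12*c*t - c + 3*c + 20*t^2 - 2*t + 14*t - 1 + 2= c^2 + 2*c + 20*t^2 + t*(12*c + 12) + 1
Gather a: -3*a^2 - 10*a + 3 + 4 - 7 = -3*a^2 - 10*a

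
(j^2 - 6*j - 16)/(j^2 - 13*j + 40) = (j + 2)/(j - 5)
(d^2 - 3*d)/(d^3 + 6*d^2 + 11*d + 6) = d*(d - 3)/(d^3 + 6*d^2 + 11*d + 6)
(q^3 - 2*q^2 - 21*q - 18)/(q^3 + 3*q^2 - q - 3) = (q - 6)/(q - 1)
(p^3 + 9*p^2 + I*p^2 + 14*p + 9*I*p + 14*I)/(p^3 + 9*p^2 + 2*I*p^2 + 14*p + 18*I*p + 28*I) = (p + I)/(p + 2*I)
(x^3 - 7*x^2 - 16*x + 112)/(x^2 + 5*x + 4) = (x^2 - 11*x + 28)/(x + 1)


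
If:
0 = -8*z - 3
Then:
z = -3/8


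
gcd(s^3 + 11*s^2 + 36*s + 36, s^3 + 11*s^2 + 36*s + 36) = s^3 + 11*s^2 + 36*s + 36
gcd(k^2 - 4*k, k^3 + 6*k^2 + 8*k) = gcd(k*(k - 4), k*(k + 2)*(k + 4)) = k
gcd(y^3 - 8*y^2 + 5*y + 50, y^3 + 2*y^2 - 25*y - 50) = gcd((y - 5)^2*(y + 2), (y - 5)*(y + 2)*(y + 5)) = y^2 - 3*y - 10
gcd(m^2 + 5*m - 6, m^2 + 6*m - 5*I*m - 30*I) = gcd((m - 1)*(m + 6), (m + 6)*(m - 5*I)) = m + 6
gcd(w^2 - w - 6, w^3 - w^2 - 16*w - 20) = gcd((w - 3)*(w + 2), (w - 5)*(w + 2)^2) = w + 2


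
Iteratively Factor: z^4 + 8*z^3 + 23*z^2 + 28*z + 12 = (z + 1)*(z^3 + 7*z^2 + 16*z + 12) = (z + 1)*(z + 2)*(z^2 + 5*z + 6) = (z + 1)*(z + 2)^2*(z + 3)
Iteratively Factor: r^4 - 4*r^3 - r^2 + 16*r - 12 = (r + 2)*(r^3 - 6*r^2 + 11*r - 6) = (r - 1)*(r + 2)*(r^2 - 5*r + 6) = (r - 2)*(r - 1)*(r + 2)*(r - 3)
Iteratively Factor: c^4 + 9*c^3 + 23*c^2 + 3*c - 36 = (c + 3)*(c^3 + 6*c^2 + 5*c - 12) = (c + 3)^2*(c^2 + 3*c - 4) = (c - 1)*(c + 3)^2*(c + 4)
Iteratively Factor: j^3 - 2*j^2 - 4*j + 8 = (j - 2)*(j^2 - 4) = (j - 2)^2*(j + 2)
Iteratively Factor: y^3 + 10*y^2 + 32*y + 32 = (y + 4)*(y^2 + 6*y + 8) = (y + 4)^2*(y + 2)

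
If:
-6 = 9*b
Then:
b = -2/3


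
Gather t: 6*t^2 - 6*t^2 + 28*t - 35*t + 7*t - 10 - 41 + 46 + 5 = 0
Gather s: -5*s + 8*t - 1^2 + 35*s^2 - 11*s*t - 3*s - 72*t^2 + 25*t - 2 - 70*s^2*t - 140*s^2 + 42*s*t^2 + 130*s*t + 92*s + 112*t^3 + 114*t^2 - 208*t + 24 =s^2*(-70*t - 105) + s*(42*t^2 + 119*t + 84) + 112*t^3 + 42*t^2 - 175*t + 21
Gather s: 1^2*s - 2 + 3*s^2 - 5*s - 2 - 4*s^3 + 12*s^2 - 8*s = -4*s^3 + 15*s^2 - 12*s - 4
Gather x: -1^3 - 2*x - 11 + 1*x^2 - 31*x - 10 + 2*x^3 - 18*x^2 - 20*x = 2*x^3 - 17*x^2 - 53*x - 22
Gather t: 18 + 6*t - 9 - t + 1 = 5*t + 10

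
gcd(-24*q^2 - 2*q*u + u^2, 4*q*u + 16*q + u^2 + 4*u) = 4*q + u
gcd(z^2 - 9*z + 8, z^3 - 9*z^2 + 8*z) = z^2 - 9*z + 8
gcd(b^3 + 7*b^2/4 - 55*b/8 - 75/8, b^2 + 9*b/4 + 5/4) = b + 5/4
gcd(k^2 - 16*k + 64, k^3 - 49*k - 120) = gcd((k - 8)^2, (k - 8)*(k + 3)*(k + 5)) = k - 8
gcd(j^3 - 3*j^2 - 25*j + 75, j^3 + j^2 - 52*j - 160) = j + 5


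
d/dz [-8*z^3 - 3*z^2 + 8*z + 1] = -24*z^2 - 6*z + 8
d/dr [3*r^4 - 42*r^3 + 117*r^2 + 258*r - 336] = 12*r^3 - 126*r^2 + 234*r + 258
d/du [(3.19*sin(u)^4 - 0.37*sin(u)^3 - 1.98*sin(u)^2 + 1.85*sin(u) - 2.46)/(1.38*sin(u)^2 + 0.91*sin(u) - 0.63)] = (8.8044*sin(u)^5 + 8.1981*sin(u)^4 - 8.7122*sin(u)^3 - 3.6555*sin(u)^2 + 9.2844*sin(u) + 1.0731)*cos(u)/(1.9044*sin(u)^4 + 2.5116*sin(u)^3 - 0.9107*sin(u)^2 - 1.1466*sin(u) + 0.3969)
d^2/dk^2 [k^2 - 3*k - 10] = 2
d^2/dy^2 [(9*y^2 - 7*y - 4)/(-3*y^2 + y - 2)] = 12*(6*y^3 + 45*y^2 - 27*y - 7)/(27*y^6 - 27*y^5 + 63*y^4 - 37*y^3 + 42*y^2 - 12*y + 8)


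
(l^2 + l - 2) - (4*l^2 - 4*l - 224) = -3*l^2 + 5*l + 222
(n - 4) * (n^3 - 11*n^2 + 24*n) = n^4 - 15*n^3 + 68*n^2 - 96*n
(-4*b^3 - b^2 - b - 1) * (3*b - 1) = -12*b^4 + b^3 - 2*b^2 - 2*b + 1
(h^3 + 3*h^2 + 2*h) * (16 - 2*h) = -2*h^4 + 10*h^3 + 44*h^2 + 32*h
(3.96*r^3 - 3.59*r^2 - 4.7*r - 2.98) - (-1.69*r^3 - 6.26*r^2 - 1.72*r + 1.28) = 5.65*r^3 + 2.67*r^2 - 2.98*r - 4.26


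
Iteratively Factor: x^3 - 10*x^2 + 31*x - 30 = (x - 5)*(x^2 - 5*x + 6) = (x - 5)*(x - 2)*(x - 3)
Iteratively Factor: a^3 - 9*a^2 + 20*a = (a - 5)*(a^2 - 4*a) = a*(a - 5)*(a - 4)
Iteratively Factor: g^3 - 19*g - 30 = (g - 5)*(g^2 + 5*g + 6) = (g - 5)*(g + 3)*(g + 2)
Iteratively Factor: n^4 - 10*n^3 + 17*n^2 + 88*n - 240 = (n - 5)*(n^3 - 5*n^2 - 8*n + 48) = (n - 5)*(n - 4)*(n^2 - n - 12) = (n - 5)*(n - 4)*(n + 3)*(n - 4)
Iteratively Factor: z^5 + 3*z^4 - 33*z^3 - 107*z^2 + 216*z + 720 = (z - 3)*(z^4 + 6*z^3 - 15*z^2 - 152*z - 240) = (z - 3)*(z + 4)*(z^3 + 2*z^2 - 23*z - 60) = (z - 5)*(z - 3)*(z + 4)*(z^2 + 7*z + 12) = (z - 5)*(z - 3)*(z + 4)^2*(z + 3)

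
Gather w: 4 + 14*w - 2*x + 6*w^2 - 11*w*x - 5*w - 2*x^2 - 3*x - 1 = 6*w^2 + w*(9 - 11*x) - 2*x^2 - 5*x + 3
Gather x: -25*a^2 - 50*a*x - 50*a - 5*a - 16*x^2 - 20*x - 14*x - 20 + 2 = -25*a^2 - 55*a - 16*x^2 + x*(-50*a - 34) - 18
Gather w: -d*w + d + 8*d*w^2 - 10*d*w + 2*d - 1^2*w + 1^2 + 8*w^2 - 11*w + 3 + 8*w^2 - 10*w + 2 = 3*d + w^2*(8*d + 16) + w*(-11*d - 22) + 6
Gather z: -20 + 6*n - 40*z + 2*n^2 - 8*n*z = 2*n^2 + 6*n + z*(-8*n - 40) - 20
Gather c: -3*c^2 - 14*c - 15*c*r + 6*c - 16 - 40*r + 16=-3*c^2 + c*(-15*r - 8) - 40*r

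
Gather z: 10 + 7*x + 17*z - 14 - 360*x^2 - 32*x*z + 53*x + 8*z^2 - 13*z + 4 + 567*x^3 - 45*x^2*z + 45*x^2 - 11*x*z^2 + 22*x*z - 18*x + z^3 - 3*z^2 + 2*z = 567*x^3 - 315*x^2 + 42*x + z^3 + z^2*(5 - 11*x) + z*(-45*x^2 - 10*x + 6)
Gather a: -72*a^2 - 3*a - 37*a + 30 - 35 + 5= -72*a^2 - 40*a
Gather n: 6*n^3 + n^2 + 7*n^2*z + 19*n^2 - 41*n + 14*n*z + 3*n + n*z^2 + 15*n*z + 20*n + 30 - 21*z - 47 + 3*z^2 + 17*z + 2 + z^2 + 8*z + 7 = 6*n^3 + n^2*(7*z + 20) + n*(z^2 + 29*z - 18) + 4*z^2 + 4*z - 8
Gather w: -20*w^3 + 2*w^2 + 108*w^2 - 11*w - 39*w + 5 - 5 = -20*w^3 + 110*w^2 - 50*w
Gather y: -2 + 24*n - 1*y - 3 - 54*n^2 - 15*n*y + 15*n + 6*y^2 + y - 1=-54*n^2 - 15*n*y + 39*n + 6*y^2 - 6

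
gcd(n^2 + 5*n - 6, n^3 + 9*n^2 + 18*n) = n + 6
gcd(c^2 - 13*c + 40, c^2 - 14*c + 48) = c - 8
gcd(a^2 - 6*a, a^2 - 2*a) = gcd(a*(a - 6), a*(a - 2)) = a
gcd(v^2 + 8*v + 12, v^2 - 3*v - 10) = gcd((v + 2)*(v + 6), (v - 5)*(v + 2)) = v + 2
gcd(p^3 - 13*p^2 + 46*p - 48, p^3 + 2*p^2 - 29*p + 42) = p^2 - 5*p + 6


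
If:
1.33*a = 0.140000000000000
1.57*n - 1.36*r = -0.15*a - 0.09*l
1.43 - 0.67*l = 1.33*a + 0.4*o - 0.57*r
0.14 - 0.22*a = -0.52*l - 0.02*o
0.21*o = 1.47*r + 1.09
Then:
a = 0.11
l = -0.36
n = -0.20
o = 3.48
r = -0.24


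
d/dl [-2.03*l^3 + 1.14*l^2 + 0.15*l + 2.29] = -6.09*l^2 + 2.28*l + 0.15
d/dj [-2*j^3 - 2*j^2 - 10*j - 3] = -6*j^2 - 4*j - 10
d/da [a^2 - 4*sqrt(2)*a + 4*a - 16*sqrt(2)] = 2*a - 4*sqrt(2) + 4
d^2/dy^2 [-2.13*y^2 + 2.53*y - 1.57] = -4.26000000000000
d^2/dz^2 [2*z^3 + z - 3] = 12*z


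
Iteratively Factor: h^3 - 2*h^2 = (h - 2)*(h^2) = h*(h - 2)*(h)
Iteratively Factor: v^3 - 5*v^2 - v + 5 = (v - 1)*(v^2 - 4*v - 5) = (v - 1)*(v + 1)*(v - 5)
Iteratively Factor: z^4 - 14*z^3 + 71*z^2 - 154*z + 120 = (z - 3)*(z^3 - 11*z^2 + 38*z - 40) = (z - 5)*(z - 3)*(z^2 - 6*z + 8) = (z - 5)*(z - 4)*(z - 3)*(z - 2)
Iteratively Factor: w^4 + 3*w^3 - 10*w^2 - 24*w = (w - 3)*(w^3 + 6*w^2 + 8*w) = (w - 3)*(w + 4)*(w^2 + 2*w) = w*(w - 3)*(w + 4)*(w + 2)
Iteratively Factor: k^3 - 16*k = (k + 4)*(k^2 - 4*k) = (k - 4)*(k + 4)*(k)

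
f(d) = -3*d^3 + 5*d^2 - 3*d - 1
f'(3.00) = -54.00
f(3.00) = -46.00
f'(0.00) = -3.00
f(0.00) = -1.00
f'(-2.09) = -63.21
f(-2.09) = 54.50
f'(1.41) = -6.79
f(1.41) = -3.70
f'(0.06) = -2.43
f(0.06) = -1.16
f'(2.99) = -53.56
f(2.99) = -45.46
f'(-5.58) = -339.03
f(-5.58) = 692.65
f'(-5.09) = -287.07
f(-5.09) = 539.43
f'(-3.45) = -144.62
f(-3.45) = 192.05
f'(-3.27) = -131.94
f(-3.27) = 167.17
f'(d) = -9*d^2 + 10*d - 3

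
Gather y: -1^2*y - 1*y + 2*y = 0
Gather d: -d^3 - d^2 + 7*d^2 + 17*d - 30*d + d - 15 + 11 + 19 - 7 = -d^3 + 6*d^2 - 12*d + 8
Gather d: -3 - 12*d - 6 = -12*d - 9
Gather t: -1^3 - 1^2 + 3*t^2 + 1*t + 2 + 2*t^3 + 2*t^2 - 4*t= 2*t^3 + 5*t^2 - 3*t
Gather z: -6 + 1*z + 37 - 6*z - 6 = 25 - 5*z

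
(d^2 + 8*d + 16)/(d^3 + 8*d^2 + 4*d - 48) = (d + 4)/(d^2 + 4*d - 12)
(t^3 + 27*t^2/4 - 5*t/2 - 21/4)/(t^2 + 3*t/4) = t + 6 - 7/t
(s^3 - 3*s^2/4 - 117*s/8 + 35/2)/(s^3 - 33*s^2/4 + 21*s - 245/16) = 2*(s + 4)/(2*s - 7)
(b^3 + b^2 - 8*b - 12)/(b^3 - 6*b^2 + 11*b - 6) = (b^2 + 4*b + 4)/(b^2 - 3*b + 2)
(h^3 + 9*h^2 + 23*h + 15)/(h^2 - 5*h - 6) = (h^2 + 8*h + 15)/(h - 6)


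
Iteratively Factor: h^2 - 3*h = (h - 3)*(h)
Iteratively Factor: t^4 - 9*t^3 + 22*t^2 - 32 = (t + 1)*(t^3 - 10*t^2 + 32*t - 32) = (t - 2)*(t + 1)*(t^2 - 8*t + 16) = (t - 4)*(t - 2)*(t + 1)*(t - 4)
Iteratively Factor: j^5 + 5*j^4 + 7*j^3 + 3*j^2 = (j)*(j^4 + 5*j^3 + 7*j^2 + 3*j) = j*(j + 3)*(j^3 + 2*j^2 + j) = j*(j + 1)*(j + 3)*(j^2 + j) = j*(j + 1)^2*(j + 3)*(j)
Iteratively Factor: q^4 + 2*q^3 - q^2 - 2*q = (q)*(q^3 + 2*q^2 - q - 2) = q*(q + 2)*(q^2 - 1) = q*(q + 1)*(q + 2)*(q - 1)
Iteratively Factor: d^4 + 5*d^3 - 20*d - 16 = (d + 1)*(d^3 + 4*d^2 - 4*d - 16) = (d + 1)*(d + 4)*(d^2 - 4) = (d - 2)*(d + 1)*(d + 4)*(d + 2)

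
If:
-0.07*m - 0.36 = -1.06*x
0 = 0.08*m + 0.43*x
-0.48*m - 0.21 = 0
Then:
No Solution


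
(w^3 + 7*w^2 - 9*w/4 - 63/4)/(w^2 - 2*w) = (4*w^3 + 28*w^2 - 9*w - 63)/(4*w*(w - 2))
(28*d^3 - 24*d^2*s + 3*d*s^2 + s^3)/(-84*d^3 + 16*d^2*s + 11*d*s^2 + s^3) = (-2*d + s)/(6*d + s)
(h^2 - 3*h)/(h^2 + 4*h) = (h - 3)/(h + 4)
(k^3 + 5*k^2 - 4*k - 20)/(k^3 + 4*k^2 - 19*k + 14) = (k^2 + 7*k + 10)/(k^2 + 6*k - 7)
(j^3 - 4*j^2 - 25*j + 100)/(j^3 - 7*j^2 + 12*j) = (j^2 - 25)/(j*(j - 3))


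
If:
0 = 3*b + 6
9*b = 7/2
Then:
No Solution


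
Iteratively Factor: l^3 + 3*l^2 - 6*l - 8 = (l + 1)*(l^2 + 2*l - 8) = (l - 2)*(l + 1)*(l + 4)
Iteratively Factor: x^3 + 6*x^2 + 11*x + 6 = (x + 2)*(x^2 + 4*x + 3) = (x + 2)*(x + 3)*(x + 1)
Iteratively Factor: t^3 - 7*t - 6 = (t + 1)*(t^2 - t - 6) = (t - 3)*(t + 1)*(t + 2)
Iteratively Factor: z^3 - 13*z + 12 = (z + 4)*(z^2 - 4*z + 3) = (z - 1)*(z + 4)*(z - 3)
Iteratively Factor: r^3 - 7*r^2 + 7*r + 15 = (r - 5)*(r^2 - 2*r - 3) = (r - 5)*(r + 1)*(r - 3)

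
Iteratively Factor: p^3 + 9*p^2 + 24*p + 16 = (p + 1)*(p^2 + 8*p + 16) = (p + 1)*(p + 4)*(p + 4)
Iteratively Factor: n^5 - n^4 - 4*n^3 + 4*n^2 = (n + 2)*(n^4 - 3*n^3 + 2*n^2) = n*(n + 2)*(n^3 - 3*n^2 + 2*n) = n*(n - 2)*(n + 2)*(n^2 - n) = n*(n - 2)*(n - 1)*(n + 2)*(n)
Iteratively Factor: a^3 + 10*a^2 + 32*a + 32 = (a + 4)*(a^2 + 6*a + 8) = (a + 2)*(a + 4)*(a + 4)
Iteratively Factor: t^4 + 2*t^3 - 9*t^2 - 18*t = (t + 2)*(t^3 - 9*t) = (t + 2)*(t + 3)*(t^2 - 3*t) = (t - 3)*(t + 2)*(t + 3)*(t)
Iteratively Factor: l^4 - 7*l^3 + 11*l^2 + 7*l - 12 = (l - 4)*(l^3 - 3*l^2 - l + 3) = (l - 4)*(l + 1)*(l^2 - 4*l + 3) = (l - 4)*(l - 3)*(l + 1)*(l - 1)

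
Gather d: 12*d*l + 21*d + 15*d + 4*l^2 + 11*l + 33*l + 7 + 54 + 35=d*(12*l + 36) + 4*l^2 + 44*l + 96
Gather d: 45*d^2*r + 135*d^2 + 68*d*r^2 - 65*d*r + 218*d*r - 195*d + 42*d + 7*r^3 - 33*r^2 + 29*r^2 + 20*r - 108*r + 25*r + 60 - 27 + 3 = d^2*(45*r + 135) + d*(68*r^2 + 153*r - 153) + 7*r^3 - 4*r^2 - 63*r + 36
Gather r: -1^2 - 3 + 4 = 0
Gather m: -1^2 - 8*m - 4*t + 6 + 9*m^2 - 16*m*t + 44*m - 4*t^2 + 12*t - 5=9*m^2 + m*(36 - 16*t) - 4*t^2 + 8*t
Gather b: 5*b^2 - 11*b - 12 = 5*b^2 - 11*b - 12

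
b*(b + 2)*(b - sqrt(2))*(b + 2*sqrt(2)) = b^4 + sqrt(2)*b^3 + 2*b^3 - 4*b^2 + 2*sqrt(2)*b^2 - 8*b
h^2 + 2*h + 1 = (h + 1)^2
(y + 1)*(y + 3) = y^2 + 4*y + 3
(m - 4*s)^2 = m^2 - 8*m*s + 16*s^2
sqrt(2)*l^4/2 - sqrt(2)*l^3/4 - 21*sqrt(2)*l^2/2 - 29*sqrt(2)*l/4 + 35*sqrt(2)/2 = (l - 5)*(l - 1)*(l + 7/2)*(sqrt(2)*l/2 + sqrt(2))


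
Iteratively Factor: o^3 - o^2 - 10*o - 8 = (o + 2)*(o^2 - 3*o - 4) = (o + 1)*(o + 2)*(o - 4)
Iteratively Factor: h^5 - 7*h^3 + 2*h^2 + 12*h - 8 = (h - 2)*(h^4 + 2*h^3 - 3*h^2 - 4*h + 4) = (h - 2)*(h + 2)*(h^3 - 3*h + 2) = (h - 2)*(h + 2)^2*(h^2 - 2*h + 1) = (h - 2)*(h - 1)*(h + 2)^2*(h - 1)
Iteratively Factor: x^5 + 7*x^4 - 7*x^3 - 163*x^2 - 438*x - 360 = (x - 5)*(x^4 + 12*x^3 + 53*x^2 + 102*x + 72) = (x - 5)*(x + 2)*(x^3 + 10*x^2 + 33*x + 36) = (x - 5)*(x + 2)*(x + 3)*(x^2 + 7*x + 12) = (x - 5)*(x + 2)*(x + 3)*(x + 4)*(x + 3)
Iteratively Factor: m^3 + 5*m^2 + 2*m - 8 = (m - 1)*(m^2 + 6*m + 8) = (m - 1)*(m + 4)*(m + 2)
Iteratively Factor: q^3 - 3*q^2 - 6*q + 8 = (q - 1)*(q^2 - 2*q - 8) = (q - 1)*(q + 2)*(q - 4)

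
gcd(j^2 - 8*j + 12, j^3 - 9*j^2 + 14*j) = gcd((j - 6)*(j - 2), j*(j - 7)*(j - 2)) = j - 2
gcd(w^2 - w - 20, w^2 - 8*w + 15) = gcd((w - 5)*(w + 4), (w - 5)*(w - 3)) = w - 5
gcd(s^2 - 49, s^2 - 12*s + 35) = s - 7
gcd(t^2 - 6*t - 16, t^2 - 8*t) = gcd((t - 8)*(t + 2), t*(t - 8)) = t - 8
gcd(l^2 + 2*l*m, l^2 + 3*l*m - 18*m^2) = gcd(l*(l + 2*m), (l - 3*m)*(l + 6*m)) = 1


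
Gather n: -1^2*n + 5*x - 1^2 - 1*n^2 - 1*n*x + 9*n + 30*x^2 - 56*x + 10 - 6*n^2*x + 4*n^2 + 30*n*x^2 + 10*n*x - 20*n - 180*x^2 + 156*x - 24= n^2*(3 - 6*x) + n*(30*x^2 + 9*x - 12) - 150*x^2 + 105*x - 15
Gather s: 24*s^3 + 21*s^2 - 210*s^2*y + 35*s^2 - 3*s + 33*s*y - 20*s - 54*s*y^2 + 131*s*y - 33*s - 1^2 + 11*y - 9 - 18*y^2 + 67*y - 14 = 24*s^3 + s^2*(56 - 210*y) + s*(-54*y^2 + 164*y - 56) - 18*y^2 + 78*y - 24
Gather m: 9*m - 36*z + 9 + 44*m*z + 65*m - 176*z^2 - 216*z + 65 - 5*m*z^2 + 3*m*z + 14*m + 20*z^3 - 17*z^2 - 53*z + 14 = m*(-5*z^2 + 47*z + 88) + 20*z^3 - 193*z^2 - 305*z + 88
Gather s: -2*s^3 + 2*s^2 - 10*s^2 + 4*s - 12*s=-2*s^3 - 8*s^2 - 8*s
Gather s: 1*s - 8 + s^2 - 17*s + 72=s^2 - 16*s + 64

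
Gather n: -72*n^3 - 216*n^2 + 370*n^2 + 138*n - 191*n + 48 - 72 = -72*n^3 + 154*n^2 - 53*n - 24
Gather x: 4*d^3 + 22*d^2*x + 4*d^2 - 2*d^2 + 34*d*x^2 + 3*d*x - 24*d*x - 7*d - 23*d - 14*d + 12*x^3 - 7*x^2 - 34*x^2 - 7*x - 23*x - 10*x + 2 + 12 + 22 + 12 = 4*d^3 + 2*d^2 - 44*d + 12*x^3 + x^2*(34*d - 41) + x*(22*d^2 - 21*d - 40) + 48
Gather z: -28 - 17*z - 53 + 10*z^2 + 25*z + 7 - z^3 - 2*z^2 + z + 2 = -z^3 + 8*z^2 + 9*z - 72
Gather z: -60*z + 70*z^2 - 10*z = 70*z^2 - 70*z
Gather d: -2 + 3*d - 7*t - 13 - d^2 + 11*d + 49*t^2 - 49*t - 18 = -d^2 + 14*d + 49*t^2 - 56*t - 33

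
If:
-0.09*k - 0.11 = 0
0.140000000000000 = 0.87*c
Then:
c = 0.16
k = -1.22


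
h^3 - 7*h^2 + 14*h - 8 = (h - 4)*(h - 2)*(h - 1)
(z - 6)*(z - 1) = z^2 - 7*z + 6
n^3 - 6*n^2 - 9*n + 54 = (n - 6)*(n - 3)*(n + 3)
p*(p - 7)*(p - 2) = p^3 - 9*p^2 + 14*p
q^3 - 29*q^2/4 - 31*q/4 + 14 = (q - 8)*(q - 1)*(q + 7/4)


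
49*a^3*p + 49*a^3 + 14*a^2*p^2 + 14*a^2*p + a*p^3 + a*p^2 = (7*a + p)^2*(a*p + a)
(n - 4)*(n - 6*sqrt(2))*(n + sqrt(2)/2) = n^3 - 11*sqrt(2)*n^2/2 - 4*n^2 - 6*n + 22*sqrt(2)*n + 24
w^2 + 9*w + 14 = (w + 2)*(w + 7)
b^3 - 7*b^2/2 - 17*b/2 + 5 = (b - 5)*(b - 1/2)*(b + 2)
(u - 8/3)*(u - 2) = u^2 - 14*u/3 + 16/3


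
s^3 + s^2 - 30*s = s*(s - 5)*(s + 6)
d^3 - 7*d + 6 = (d - 2)*(d - 1)*(d + 3)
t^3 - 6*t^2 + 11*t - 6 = (t - 3)*(t - 2)*(t - 1)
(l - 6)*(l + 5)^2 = l^3 + 4*l^2 - 35*l - 150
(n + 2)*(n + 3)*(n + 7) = n^3 + 12*n^2 + 41*n + 42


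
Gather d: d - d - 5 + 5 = 0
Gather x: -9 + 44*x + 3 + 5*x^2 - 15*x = 5*x^2 + 29*x - 6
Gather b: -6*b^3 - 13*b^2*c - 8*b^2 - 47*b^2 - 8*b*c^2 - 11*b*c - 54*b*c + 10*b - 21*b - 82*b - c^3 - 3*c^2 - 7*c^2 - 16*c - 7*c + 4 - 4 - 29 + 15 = -6*b^3 + b^2*(-13*c - 55) + b*(-8*c^2 - 65*c - 93) - c^3 - 10*c^2 - 23*c - 14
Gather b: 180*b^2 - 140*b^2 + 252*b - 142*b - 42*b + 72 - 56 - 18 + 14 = 40*b^2 + 68*b + 12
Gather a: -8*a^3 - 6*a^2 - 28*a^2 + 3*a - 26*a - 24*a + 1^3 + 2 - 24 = -8*a^3 - 34*a^2 - 47*a - 21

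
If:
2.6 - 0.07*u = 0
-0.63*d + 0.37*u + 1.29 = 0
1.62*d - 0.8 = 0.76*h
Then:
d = 23.86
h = 49.81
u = 37.14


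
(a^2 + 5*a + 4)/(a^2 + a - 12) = (a + 1)/(a - 3)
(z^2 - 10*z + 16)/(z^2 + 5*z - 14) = (z - 8)/(z + 7)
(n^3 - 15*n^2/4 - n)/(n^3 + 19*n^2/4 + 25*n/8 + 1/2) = 2*n*(n - 4)/(2*n^2 + 9*n + 4)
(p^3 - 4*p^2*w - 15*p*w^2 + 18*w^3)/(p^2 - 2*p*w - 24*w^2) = (p^2 + 2*p*w - 3*w^2)/(p + 4*w)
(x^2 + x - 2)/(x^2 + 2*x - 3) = (x + 2)/(x + 3)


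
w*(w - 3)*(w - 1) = w^3 - 4*w^2 + 3*w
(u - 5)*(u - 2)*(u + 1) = u^3 - 6*u^2 + 3*u + 10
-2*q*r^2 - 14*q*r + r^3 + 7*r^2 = r*(-2*q + r)*(r + 7)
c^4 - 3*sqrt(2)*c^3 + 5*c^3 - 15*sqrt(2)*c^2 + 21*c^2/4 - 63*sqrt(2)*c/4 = c*(c + 3/2)*(c + 7/2)*(c - 3*sqrt(2))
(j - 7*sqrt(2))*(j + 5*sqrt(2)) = j^2 - 2*sqrt(2)*j - 70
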